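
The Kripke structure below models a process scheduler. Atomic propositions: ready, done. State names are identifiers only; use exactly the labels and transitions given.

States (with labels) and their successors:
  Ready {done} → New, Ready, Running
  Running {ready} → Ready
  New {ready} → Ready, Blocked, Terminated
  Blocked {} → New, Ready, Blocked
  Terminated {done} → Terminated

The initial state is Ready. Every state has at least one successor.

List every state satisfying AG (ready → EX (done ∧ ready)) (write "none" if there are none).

States satisfying ready → EX (done ∧ ready): {Ready, Blocked, Terminated}.
States satisfying AG (ready → EX (done ∧ ready)): {Terminated}.

{Terminated}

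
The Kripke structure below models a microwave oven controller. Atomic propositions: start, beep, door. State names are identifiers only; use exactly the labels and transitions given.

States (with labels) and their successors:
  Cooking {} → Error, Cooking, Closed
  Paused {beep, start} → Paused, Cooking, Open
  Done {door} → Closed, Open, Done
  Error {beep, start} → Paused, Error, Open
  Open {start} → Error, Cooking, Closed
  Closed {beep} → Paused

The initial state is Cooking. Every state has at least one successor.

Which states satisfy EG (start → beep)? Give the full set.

{Cooking, Paused, Done, Error, Closed}

States satisfying start → beep: {Cooking, Paused, Done, Error, Closed}.
States satisfying EG (start → beep): {Cooking, Paused, Done, Error, Closed}.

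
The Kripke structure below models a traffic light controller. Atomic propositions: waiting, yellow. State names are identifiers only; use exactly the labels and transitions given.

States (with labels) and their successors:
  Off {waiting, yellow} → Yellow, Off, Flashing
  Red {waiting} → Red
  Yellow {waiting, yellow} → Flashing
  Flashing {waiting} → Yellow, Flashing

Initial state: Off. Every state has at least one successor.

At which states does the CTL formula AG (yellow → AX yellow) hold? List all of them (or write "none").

{Red}

States satisfying yellow → AX yellow: {Red, Flashing}.
States satisfying AG (yellow → AX yellow): {Red}.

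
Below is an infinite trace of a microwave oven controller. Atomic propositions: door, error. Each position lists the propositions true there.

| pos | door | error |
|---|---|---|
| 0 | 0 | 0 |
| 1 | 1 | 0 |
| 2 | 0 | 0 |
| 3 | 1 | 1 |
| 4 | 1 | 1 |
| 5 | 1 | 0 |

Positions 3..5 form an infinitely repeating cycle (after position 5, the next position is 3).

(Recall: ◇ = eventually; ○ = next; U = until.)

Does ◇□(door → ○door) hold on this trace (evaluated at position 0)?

□(door → ○door) holds at position 2, which is reachable from 0, so ◇□(door → ○door) holds.

Satisfied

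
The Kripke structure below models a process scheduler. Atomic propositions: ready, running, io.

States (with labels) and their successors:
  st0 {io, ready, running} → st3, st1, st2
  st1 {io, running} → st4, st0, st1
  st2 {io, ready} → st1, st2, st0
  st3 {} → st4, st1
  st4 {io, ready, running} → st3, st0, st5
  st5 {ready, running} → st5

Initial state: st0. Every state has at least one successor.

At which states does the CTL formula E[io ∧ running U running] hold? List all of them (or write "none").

{st0, st1, st4, st5}

States satisfying io ∧ running: {st0, st1, st4}.
States satisfying running: {st0, st1, st4, st5}.
States satisfying E[io ∧ running U running]: {st0, st1, st4, st5}.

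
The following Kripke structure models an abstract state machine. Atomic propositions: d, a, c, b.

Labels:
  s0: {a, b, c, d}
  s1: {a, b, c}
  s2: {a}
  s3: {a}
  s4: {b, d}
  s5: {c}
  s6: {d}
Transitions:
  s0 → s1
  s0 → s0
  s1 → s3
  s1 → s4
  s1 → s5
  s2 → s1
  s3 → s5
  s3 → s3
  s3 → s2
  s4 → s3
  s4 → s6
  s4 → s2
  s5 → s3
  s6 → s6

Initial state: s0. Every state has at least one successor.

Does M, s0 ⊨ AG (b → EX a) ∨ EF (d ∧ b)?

Holds

States satisfying b → EX a: {s0, s1, s2, s3, s4, s5, s6}.
States satisfying AG (b → EX a): {s0, s1, s2, s3, s4, s5, s6}.
States satisfying d ∧ b: {s0, s4}.
States satisfying EF (d ∧ b): {s0, s1, s2, s3, s4, s5}.
States satisfying AG (b → EX a) ∨ EF (d ∧ b): {s0, s1, s2, s3, s4, s5, s6}.
s0 ∈ Sat(AG (b → EX a) ∨ EF (d ∧ b)).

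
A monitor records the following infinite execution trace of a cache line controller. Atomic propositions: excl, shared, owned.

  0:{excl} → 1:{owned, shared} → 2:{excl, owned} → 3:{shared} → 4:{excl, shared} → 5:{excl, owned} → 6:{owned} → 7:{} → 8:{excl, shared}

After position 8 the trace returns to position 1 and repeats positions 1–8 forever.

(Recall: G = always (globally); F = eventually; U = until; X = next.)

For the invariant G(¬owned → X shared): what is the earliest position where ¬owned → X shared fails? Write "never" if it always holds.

4

Check ¬owned → X shared at each position in order: 0 ✓, 1 ✓, 2 ✓, 3 ✓.
At position 4 the labels are {excl, shared} and the next position 5 has {excl, owned}, so ¬owned → X shared is false there. This is the first violation.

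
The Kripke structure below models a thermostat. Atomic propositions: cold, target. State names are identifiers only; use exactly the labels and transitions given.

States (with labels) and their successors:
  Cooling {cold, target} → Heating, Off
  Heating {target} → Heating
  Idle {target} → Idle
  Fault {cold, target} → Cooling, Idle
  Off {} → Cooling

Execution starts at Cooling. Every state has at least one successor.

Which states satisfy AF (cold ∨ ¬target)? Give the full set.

States satisfying cold ∨ ¬target: {Cooling, Fault, Off}.
States satisfying AF (cold ∨ ¬target): {Cooling, Fault, Off}.

{Cooling, Fault, Off}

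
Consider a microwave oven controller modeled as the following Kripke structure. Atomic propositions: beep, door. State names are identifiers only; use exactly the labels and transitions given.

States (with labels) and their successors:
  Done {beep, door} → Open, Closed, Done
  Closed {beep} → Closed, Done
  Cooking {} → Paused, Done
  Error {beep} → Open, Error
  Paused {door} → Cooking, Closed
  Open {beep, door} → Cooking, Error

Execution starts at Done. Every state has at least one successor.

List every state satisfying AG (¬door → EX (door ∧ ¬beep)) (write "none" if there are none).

States satisfying ¬door → EX (door ∧ ¬beep): {Done, Cooking, Paused, Open}.
States satisfying AG (¬door → EX (door ∧ ¬beep)): ∅.

none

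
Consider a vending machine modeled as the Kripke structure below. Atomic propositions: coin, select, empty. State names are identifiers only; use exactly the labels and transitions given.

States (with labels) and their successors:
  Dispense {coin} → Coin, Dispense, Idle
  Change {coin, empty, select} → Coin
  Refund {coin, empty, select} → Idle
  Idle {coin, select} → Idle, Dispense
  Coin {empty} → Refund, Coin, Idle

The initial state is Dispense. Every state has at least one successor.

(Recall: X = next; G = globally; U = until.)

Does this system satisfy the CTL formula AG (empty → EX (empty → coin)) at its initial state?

Satisfied

States satisfying empty → EX (empty → coin): {Dispense, Refund, Idle, Coin}.
States satisfying AG (empty → EX (empty → coin)): {Dispense, Refund, Idle, Coin}.
Every state reachable from Dispense satisfies empty → EX (empty → coin).
Dispense ∈ Sat(AG (empty → EX (empty → coin))).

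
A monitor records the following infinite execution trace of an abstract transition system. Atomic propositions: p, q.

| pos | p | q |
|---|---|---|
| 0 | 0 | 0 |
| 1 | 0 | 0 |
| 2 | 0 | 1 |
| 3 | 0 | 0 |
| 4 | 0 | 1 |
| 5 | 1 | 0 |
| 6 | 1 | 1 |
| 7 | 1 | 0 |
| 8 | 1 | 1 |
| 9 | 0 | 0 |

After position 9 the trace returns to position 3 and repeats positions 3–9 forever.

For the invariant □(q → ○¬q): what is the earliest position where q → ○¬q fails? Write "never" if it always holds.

q → ○¬q holds at every position 0..9, and those are all the positions the trace ever visits, so the invariant □(q → ○¬q) is never violated.

never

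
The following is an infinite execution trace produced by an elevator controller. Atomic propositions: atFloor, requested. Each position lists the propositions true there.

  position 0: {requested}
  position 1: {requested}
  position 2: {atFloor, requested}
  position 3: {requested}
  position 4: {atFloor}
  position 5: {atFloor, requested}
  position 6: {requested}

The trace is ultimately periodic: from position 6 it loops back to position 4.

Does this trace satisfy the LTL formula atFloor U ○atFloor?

Violated

Walking from position 0: at position 0, ○atFloor has not yet held and atFloor fails, so atFloor U ○atFloor is false.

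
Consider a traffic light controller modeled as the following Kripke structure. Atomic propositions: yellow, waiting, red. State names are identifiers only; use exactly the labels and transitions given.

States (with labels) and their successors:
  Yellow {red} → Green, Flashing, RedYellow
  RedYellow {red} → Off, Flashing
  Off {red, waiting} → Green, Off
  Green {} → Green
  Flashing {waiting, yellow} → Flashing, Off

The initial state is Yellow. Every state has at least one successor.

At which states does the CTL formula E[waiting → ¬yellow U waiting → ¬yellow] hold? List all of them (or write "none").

States satisfying waiting → ¬yellow: {Yellow, RedYellow, Off, Green}.
States satisfying E[waiting → ¬yellow U waiting → ¬yellow]: {Yellow, RedYellow, Off, Green}.

{Yellow, RedYellow, Off, Green}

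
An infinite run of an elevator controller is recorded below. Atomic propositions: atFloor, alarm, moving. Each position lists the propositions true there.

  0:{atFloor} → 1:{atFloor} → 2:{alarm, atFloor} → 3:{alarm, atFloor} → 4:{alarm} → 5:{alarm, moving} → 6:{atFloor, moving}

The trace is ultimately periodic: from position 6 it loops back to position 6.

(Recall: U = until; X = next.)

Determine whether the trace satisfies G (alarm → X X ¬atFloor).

alarm → X X ¬atFloor must hold at every position from 0 onward. It fails at position 4, so G (alarm → X X ¬atFloor) is false.
Positions where alarm holds: 2, 3, 4, 5.
Check X X ¬atFloor at each: 2→ok, 3→ok, 4→fails, 5→fails.

Violated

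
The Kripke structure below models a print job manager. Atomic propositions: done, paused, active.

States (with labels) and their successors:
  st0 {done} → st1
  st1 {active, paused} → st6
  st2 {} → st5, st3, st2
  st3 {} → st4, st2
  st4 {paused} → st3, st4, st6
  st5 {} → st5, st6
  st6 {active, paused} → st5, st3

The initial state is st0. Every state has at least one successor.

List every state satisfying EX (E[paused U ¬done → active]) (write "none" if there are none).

{st0, st1, st3, st4, st5}

States satisfying E[paused U ¬done → active]: {st0, st1, st4, st6}.
States satisfying EX (E[paused U ¬done → active]): {st0, st1, st3, st4, st5}.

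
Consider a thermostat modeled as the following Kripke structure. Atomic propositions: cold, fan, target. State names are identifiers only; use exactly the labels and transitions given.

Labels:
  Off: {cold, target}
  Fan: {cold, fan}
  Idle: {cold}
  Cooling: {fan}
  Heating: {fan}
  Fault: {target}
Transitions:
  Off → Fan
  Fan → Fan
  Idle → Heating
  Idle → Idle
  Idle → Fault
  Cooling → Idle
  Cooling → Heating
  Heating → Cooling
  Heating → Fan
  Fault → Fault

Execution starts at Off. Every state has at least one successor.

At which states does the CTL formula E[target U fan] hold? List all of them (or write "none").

States satisfying target: {Off, Fault}.
States satisfying fan: {Fan, Cooling, Heating}.
States satisfying E[target U fan]: {Off, Fan, Cooling, Heating}.

{Off, Fan, Cooling, Heating}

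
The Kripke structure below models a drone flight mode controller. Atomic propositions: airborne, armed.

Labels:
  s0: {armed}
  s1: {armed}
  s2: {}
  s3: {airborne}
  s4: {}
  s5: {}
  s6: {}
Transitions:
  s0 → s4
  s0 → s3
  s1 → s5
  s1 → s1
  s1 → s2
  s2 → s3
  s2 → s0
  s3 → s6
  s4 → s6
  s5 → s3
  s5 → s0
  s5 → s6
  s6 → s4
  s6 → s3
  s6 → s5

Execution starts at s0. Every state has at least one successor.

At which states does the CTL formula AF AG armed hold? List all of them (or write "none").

none

States satisfying AG armed: ∅.
States satisfying AF AG armed: ∅.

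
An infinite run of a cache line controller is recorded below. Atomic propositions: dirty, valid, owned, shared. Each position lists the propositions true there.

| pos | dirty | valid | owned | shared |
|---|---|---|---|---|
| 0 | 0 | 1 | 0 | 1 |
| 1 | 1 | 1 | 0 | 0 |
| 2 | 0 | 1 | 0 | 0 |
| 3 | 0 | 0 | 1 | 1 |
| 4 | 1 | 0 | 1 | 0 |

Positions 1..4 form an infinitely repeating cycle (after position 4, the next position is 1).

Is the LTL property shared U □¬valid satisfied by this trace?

Walking from position 0: at position 1, □¬valid has not yet held and shared fails, so shared U □¬valid is false.

No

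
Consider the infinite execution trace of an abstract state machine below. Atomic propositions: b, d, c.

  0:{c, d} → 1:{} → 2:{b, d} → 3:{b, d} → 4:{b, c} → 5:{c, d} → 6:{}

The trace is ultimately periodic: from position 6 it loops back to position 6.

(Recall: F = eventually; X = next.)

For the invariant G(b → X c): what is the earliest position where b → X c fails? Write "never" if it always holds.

Check b → X c at each position in order: 0 ✓, 1 ✓.
At position 2 the labels are {b, d} and the next position 3 has {b, d}, so b → X c is false there. This is the first violation.

2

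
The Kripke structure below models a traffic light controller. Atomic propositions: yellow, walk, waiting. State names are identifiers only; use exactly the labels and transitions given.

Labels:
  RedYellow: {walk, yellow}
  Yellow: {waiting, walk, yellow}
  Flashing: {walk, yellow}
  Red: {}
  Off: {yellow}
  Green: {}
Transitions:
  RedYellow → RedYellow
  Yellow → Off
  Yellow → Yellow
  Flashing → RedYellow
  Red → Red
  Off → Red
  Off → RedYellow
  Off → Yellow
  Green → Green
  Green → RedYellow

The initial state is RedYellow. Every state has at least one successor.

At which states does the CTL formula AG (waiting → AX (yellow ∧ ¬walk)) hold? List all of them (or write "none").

States satisfying waiting → AX (yellow ∧ ¬walk): {RedYellow, Flashing, Red, Off, Green}.
States satisfying AG (waiting → AX (yellow ∧ ¬walk)): {RedYellow, Flashing, Red, Green}.

{RedYellow, Flashing, Red, Green}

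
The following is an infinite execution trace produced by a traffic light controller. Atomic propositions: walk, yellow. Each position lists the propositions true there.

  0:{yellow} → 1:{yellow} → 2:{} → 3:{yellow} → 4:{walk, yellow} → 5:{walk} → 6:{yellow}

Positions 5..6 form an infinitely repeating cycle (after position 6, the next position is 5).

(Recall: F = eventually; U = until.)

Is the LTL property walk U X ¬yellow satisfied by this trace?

Walking from position 0: at position 0, X ¬yellow has not yet held and walk fails, so walk U X ¬yellow is false.

Violated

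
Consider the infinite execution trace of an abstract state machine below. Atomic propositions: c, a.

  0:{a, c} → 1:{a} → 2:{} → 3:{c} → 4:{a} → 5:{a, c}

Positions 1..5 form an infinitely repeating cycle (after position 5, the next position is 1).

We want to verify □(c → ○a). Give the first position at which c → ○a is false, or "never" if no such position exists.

never

c → ○a holds at every position 0..5, and those are all the positions the trace ever visits, so the invariant □(c → ○a) is never violated.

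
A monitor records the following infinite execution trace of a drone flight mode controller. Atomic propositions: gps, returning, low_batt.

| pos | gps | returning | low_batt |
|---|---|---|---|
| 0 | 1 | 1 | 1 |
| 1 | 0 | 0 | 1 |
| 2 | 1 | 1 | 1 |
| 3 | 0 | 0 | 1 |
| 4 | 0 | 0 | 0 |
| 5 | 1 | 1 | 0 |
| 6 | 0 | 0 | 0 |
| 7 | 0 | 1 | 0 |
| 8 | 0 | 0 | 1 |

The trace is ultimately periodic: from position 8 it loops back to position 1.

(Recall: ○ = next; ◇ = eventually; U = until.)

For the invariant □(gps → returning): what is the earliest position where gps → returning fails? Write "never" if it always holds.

gps → returning holds at every position 0..8, and those are all the positions the trace ever visits, so the invariant □(gps → returning) is never violated.

never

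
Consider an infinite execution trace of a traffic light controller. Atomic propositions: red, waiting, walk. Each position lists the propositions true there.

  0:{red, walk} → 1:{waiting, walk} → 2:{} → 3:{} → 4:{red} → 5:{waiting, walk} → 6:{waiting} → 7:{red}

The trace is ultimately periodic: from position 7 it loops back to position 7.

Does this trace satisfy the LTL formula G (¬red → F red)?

Yes

¬red → F red holds at every position 0..7, and those are all positions ever visited, so G (¬red → F red) holds.
Positions where ¬red holds: 1, 2, 3, 5, 6.
Check F red at each: 1→ok, 2→ok, 3→ok, 5→ok, 6→ok.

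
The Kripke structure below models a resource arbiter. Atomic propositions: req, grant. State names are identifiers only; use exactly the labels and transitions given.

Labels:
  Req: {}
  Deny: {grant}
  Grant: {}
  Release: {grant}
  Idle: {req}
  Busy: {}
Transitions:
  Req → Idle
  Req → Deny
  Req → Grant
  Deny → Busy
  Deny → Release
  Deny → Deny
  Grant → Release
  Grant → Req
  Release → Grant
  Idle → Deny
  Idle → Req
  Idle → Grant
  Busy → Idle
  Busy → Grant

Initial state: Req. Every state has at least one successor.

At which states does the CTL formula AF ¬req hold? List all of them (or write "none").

States satisfying ¬req: {Req, Deny, Grant, Release, Busy}.
States satisfying AF ¬req: {Req, Deny, Grant, Release, Idle, Busy}.

{Req, Deny, Grant, Release, Idle, Busy}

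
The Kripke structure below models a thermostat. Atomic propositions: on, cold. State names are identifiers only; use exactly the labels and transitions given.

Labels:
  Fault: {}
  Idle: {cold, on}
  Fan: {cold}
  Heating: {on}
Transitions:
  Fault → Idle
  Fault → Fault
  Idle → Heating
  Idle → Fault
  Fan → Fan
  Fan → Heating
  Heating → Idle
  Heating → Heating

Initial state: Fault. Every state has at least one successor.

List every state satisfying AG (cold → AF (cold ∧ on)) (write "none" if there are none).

States satisfying cold → AF (cold ∧ on): {Fault, Idle, Heating}.
States satisfying AG (cold → AF (cold ∧ on)): {Fault, Idle, Heating}.

{Fault, Idle, Heating}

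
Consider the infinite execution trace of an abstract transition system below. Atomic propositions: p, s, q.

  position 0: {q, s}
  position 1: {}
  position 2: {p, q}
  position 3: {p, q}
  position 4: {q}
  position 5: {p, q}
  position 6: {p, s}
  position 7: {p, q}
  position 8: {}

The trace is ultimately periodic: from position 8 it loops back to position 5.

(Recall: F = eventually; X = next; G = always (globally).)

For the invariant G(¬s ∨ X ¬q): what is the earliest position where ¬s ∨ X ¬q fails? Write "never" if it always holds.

Check ¬s ∨ X ¬q at each position in order: 0 ✓, 1 ✓, 2 ✓, 3 ✓, 4 ✓, 5 ✓.
At position 6 the labels are {p, s} and the next position 7 has {p, q}, so ¬s ∨ X ¬q is false there. This is the first violation.

6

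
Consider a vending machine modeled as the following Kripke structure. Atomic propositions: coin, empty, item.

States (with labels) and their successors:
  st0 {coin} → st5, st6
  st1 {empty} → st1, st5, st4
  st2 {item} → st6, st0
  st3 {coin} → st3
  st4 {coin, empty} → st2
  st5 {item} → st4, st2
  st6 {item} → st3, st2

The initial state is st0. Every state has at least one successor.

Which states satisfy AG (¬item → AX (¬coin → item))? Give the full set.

{st0, st2, st3, st4, st5, st6}

States satisfying ¬item → AX (¬coin → item): {st0, st2, st3, st4, st5, st6}.
States satisfying AG (¬item → AX (¬coin → item)): {st0, st2, st3, st4, st5, st6}.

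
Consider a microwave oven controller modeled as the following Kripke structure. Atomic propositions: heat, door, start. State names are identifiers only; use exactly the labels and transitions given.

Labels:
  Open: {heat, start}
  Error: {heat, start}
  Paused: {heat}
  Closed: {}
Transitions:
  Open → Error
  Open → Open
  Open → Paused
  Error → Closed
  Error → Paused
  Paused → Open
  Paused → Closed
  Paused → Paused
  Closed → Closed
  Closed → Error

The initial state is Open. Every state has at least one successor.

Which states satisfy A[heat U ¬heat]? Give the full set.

States satisfying heat: {Open, Error, Paused}.
States satisfying ¬heat: {Closed}.
States satisfying A[heat U ¬heat]: {Closed}.

{Closed}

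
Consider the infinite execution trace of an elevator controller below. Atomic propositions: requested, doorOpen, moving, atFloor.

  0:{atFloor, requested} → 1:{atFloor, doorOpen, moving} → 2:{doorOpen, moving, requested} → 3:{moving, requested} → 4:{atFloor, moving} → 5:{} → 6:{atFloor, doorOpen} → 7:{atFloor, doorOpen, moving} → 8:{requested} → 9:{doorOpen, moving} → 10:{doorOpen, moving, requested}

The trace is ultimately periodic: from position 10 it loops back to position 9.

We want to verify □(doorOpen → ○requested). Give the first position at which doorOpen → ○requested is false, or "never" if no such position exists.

6

Check doorOpen → ○requested at each position in order: 0 ✓, 1 ✓, 2 ✓, 3 ✓, 4 ✓, 5 ✓.
At position 6 the labels are {atFloor, doorOpen} and the next position 7 has {atFloor, doorOpen, moving}, so doorOpen → ○requested is false there. This is the first violation.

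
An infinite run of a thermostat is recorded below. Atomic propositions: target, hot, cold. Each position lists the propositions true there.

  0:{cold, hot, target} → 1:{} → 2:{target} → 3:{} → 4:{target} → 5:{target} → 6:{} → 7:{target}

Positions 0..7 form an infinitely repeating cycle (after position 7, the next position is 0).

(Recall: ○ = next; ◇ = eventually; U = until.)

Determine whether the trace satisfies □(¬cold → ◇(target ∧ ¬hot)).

¬cold → ◇(target ∧ ¬hot) holds at every position 0..7, and those are all positions ever visited, so □(¬cold → ◇(target ∧ ¬hot)) holds.
Positions where ¬cold holds: 1, 2, 3, 4, 5, 6, 7.
Check ◇(target ∧ ¬hot) at each: 1→ok, 2→ok, 3→ok, 4→ok, 5→ok, 6→ok, 7→ok.

Holds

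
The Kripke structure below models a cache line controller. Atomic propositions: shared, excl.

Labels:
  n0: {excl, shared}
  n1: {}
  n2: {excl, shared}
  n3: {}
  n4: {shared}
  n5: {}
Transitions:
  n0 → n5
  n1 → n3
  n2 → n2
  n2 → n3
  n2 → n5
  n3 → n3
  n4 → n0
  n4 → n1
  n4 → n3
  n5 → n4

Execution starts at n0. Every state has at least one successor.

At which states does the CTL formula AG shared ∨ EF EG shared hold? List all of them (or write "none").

States satisfying shared: {n0, n2, n4}.
States satisfying AG shared: ∅.
States satisfying EG shared: {n2}.
States satisfying EF EG shared: {n2}.
States satisfying AG shared ∨ EF EG shared: {n2}.

{n2}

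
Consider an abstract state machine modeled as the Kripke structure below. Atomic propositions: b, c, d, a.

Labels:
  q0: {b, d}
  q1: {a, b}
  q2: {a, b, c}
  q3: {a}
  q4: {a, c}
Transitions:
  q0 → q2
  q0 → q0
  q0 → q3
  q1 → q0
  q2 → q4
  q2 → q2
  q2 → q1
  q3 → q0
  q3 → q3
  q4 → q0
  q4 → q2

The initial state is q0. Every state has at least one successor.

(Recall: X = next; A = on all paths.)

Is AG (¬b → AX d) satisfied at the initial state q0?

States satisfying ¬b → AX d: {q0, q1, q2}.
States satisfying AG (¬b → AX d): ∅.
q3 is reachable from q0 and violates ¬b → AX d, so AG fails at q0.
q0 ∉ Sat(AG (¬b → AX d)).

Does not hold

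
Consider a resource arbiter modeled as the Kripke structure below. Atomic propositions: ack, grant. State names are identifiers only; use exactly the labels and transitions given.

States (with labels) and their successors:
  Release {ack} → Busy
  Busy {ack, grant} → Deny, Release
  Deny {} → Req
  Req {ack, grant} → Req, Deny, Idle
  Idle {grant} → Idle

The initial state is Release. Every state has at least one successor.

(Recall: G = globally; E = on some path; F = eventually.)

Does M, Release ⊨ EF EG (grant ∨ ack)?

States satisfying EG (grant ∨ ack): {Release, Busy, Req, Idle}.
States satisfying EF EG (grant ∨ ack): {Release, Busy, Deny, Req, Idle}.
Some path from Release reaches a state where EG (grant ∨ ack) holds.
Release ∈ Sat(EF EG (grant ∨ ack)).

Satisfied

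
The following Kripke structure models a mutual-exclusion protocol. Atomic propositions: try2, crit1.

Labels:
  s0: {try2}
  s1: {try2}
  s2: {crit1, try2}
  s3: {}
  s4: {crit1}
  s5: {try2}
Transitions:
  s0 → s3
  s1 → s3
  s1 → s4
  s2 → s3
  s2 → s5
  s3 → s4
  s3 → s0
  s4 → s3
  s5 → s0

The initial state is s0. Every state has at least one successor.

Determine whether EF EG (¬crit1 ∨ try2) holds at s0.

States satisfying EG (¬crit1 ∨ try2): {s0, s1, s2, s3, s5}.
States satisfying EF EG (¬crit1 ∨ try2): {s0, s1, s2, s3, s4, s5}.
Some path from s0 reaches a state where EG (¬crit1 ∨ try2) holds.
s0 ∈ Sat(EF EG (¬crit1 ∨ try2)).

Yes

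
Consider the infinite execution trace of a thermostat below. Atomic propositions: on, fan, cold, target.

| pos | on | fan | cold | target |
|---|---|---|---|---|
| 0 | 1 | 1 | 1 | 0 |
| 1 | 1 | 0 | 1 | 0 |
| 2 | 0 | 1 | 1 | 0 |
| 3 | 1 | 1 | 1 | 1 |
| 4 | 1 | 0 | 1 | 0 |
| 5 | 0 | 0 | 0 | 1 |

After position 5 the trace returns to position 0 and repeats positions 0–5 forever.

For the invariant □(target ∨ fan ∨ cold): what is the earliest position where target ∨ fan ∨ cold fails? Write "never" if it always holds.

never

target ∨ fan ∨ cold holds at every position 0..5, and those are all the positions the trace ever visits, so the invariant □(target ∨ fan ∨ cold) is never violated.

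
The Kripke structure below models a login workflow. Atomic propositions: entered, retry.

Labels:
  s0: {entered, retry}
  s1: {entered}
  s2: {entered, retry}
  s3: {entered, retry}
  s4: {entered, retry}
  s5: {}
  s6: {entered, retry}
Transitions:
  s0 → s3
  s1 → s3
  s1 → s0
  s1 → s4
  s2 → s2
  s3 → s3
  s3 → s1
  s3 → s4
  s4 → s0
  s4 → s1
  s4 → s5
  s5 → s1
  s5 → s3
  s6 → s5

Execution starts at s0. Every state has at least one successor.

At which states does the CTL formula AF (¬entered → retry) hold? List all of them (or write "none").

States satisfying ¬entered → retry: {s0, s1, s2, s3, s4, s6}.
States satisfying AF (¬entered → retry): {s0, s1, s2, s3, s4, s5, s6}.

{s0, s1, s2, s3, s4, s5, s6}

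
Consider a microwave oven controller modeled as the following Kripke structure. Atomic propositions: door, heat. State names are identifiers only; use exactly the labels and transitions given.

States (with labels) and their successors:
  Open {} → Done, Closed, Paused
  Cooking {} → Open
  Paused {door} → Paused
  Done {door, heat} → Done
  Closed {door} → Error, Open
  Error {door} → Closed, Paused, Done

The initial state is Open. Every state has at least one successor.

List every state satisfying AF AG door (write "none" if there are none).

States satisfying AG door: {Paused, Done}.
States satisfying AF AG door: {Paused, Done}.

{Paused, Done}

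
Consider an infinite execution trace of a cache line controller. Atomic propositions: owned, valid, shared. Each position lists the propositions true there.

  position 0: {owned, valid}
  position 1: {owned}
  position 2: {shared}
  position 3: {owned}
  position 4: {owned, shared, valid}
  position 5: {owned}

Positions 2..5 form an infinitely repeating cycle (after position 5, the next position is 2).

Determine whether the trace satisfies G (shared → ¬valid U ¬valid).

shared → ¬valid U ¬valid must hold at every position from 0 onward. It fails at position 4, so G (shared → ¬valid U ¬valid) is false.
Positions where shared holds: 2, 4.
Check ¬valid U ¬valid at each: 2→ok, 4→fails.

No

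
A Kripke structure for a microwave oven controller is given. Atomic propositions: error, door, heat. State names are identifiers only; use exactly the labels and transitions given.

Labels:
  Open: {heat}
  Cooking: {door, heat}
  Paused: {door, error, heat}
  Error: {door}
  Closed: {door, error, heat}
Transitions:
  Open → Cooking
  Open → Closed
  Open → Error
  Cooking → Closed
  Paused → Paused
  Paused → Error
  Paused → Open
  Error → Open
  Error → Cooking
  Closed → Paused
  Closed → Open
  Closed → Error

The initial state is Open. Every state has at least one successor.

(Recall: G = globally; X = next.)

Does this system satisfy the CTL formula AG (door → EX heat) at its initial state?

Holds

States satisfying door → EX heat: {Open, Cooking, Paused, Error, Closed}.
States satisfying AG (door → EX heat): {Open, Cooking, Paused, Error, Closed}.
Every state reachable from Open satisfies door → EX heat.
Open ∈ Sat(AG (door → EX heat)).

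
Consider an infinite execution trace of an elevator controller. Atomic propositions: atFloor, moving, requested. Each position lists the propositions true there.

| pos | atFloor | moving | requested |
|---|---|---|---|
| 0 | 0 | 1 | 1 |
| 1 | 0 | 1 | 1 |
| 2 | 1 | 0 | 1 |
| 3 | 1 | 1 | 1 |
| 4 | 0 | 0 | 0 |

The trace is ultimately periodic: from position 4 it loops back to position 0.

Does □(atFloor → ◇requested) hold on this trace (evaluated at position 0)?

atFloor → ◇requested holds at every position 0..4, and those are all positions ever visited, so □(atFloor → ◇requested) holds.
Positions where atFloor holds: 2, 3.
Check ◇requested at each: 2→ok, 3→ok.

Holds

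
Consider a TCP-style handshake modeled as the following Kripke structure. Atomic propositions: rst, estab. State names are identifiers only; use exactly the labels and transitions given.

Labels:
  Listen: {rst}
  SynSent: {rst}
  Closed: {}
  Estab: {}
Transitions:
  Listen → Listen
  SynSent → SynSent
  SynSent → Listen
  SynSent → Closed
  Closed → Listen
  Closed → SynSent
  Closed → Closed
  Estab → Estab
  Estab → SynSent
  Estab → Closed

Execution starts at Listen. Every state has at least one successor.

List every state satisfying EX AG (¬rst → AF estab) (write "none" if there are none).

States satisfying AG (¬rst → AF estab): {Listen}.
States satisfying EX AG (¬rst → AF estab): {Listen, SynSent, Closed}.

{Listen, SynSent, Closed}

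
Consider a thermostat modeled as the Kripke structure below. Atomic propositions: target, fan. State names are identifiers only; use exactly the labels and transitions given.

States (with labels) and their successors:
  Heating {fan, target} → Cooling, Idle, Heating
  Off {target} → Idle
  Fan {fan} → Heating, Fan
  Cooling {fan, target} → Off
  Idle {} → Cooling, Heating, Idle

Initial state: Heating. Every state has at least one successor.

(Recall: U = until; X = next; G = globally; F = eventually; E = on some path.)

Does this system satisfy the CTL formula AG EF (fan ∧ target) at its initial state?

Holds

States satisfying EF (fan ∧ target): {Heating, Off, Fan, Cooling, Idle}.
States satisfying AG EF (fan ∧ target): {Heating, Off, Fan, Cooling, Idle}.
Every state reachable from Heating satisfies EF (fan ∧ target).
Heating ∈ Sat(AG EF (fan ∧ target)).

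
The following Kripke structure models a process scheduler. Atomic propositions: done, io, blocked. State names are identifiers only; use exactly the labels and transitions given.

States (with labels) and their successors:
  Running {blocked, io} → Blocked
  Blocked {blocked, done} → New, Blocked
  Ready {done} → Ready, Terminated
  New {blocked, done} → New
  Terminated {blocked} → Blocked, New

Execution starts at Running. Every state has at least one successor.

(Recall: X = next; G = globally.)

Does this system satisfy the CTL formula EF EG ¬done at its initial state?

Violated

States satisfying EG ¬done: ∅.
States satisfying EF EG ¬done: ∅.
No suitable path/successor from Running witnesses the formula.
Running ∉ Sat(EF EG ¬done).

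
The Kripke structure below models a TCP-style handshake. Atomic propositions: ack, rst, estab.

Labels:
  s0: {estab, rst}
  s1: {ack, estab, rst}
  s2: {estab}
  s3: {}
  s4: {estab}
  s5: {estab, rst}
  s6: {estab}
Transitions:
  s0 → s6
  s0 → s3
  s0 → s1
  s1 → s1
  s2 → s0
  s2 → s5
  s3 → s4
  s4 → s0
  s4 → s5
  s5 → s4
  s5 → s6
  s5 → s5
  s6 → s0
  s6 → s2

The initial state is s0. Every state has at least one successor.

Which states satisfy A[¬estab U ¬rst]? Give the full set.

States satisfying ¬estab: {s3}.
States satisfying ¬rst: {s2, s3, s4, s6}.
States satisfying A[¬estab U ¬rst]: {s2, s3, s4, s6}.

{s2, s3, s4, s6}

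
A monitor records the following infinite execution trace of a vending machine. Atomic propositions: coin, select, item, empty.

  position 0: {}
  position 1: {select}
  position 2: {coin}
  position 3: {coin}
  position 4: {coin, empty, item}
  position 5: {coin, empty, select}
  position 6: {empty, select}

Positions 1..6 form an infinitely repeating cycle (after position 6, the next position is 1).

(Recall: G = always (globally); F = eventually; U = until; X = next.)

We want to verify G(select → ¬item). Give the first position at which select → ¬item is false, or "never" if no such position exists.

never

select → ¬item holds at every position 0..6, and those are all the positions the trace ever visits, so the invariant G(select → ¬item) is never violated.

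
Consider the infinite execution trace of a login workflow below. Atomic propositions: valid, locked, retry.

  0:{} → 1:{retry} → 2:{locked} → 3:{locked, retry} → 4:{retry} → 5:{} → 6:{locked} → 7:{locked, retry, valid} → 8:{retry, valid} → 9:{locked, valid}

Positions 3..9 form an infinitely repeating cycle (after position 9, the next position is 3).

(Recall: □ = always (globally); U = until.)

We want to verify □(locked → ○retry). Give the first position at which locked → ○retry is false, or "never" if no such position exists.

never

locked → ○retry holds at every position 0..9, and those are all the positions the trace ever visits, so the invariant □(locked → ○retry) is never violated.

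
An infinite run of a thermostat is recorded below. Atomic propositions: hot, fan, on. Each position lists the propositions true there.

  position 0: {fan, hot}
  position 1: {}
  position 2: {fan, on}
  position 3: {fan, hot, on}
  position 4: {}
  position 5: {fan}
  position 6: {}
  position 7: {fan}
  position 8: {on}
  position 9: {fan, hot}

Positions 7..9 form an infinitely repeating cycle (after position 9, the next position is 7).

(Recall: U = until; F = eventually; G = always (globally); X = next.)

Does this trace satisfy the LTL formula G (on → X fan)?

Violated

on → X fan must hold at every position from 0 onward. It fails at position 3, so G (on → X fan) is false.
Positions where on holds: 2, 3, 8.
Check X fan at each: 2→ok, 3→fails, 8→ok.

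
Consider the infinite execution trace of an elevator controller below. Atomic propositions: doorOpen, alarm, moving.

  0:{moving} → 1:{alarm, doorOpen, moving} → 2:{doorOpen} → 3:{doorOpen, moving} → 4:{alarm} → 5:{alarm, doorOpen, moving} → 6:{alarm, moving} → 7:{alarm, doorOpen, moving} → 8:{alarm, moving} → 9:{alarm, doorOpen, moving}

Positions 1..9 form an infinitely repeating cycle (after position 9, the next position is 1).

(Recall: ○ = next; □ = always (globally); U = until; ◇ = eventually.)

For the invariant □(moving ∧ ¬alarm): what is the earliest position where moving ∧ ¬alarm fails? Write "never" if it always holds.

Check moving ∧ ¬alarm at each position in order: 0 ✓.
At position 1 the labels are {alarm, doorOpen, moving}, so moving ∧ ¬alarm is false there. This is the first violation.

1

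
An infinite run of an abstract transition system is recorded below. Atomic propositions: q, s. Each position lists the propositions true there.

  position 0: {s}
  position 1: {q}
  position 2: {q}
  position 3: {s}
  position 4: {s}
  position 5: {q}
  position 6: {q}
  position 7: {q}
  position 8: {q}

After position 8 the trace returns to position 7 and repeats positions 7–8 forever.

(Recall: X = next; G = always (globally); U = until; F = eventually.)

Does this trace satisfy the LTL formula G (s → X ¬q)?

s → X ¬q must hold at every position from 0 onward. It fails at position 0, so G (s → X ¬q) is false.
Positions where s holds: 0, 3, 4.
Check X ¬q at each: 0→fails, 3→ok, 4→fails.

Violated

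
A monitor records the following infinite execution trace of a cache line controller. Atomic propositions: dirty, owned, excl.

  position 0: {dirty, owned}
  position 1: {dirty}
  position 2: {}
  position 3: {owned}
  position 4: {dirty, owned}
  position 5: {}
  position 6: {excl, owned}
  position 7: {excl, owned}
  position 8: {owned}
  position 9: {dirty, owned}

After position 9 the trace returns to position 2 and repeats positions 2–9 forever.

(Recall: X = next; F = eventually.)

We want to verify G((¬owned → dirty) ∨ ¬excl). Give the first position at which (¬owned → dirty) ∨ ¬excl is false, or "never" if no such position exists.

(¬owned → dirty) ∨ ¬excl holds at every position 0..9, and those are all the positions the trace ever visits, so the invariant G((¬owned → dirty) ∨ ¬excl) is never violated.

never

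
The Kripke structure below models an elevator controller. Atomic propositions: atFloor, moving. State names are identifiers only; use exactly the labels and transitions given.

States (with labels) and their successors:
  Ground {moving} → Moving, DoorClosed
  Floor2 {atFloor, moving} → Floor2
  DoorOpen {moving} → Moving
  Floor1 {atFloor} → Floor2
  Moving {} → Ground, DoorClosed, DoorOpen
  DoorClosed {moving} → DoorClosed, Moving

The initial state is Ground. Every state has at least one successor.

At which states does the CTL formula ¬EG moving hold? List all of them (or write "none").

States satisfying moving: {Ground, Floor2, DoorOpen, DoorClosed}.
States satisfying EG moving: {Ground, Floor2, DoorClosed}.
States satisfying ¬EG moving: {DoorOpen, Floor1, Moving}.

{DoorOpen, Floor1, Moving}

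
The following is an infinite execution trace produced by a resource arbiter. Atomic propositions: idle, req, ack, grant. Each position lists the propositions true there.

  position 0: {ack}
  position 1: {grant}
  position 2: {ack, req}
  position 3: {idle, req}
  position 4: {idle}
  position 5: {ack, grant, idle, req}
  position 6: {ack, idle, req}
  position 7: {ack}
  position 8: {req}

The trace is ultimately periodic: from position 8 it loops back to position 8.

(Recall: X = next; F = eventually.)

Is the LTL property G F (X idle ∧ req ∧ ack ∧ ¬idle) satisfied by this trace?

Violated

F (X idle ∧ req ∧ ack ∧ ¬idle) must hold at every position from 0 onward. It fails at position 3, so G F (X idle ∧ req ∧ ack ∧ ¬idle) is false.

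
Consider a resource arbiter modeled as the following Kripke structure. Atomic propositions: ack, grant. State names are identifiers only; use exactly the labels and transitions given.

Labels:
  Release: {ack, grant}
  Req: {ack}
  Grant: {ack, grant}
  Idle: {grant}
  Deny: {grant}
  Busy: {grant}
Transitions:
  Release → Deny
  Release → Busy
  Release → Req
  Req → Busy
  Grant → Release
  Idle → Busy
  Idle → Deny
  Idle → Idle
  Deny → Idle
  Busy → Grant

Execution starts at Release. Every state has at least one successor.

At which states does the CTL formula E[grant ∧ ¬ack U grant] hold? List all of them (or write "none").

{Release, Grant, Idle, Deny, Busy}

States satisfying grant ∧ ¬ack: {Idle, Deny, Busy}.
States satisfying grant: {Release, Grant, Idle, Deny, Busy}.
States satisfying E[grant ∧ ¬ack U grant]: {Release, Grant, Idle, Deny, Busy}.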